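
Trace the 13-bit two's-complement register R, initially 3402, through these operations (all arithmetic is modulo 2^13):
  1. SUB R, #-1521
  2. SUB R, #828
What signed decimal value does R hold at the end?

4095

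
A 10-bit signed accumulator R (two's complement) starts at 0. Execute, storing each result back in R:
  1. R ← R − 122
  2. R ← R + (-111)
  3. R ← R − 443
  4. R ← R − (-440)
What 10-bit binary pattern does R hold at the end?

1100010100

Start: R = 0 = 0000000000.
R = 0 − 122 = -122 = 1110000110
R = -122 + (-111) = -233 = 1100010111
R = -233 − 443 = -676; wraps to 348 = 0101011100
R = 348 − (-440) = 788; wraps to -236 = 1100010100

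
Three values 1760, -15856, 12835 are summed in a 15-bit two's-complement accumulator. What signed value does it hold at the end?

-1261

1760 + (-15856) = -14096 (100100011110000)
-14096 + 12835 = -1261 (111101100010011)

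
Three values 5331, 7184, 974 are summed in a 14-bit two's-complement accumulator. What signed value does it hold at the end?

5331 + 7184 = 12515 → wraps to -3869 (11000011100011)
-3869 + 974 = -2895 (11010010110001)

-2895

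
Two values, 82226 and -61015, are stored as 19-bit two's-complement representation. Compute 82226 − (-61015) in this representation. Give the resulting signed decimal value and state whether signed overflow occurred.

143241; no overflow

82226 → 0010100000100110010
-61015 → 1110001000110101001
Subtract via negate-and-add: invert 1110001000110101001 + 1 = 0001110111001010111 (i.e. 61015).
  0010100000100110010
+ 0001110111001010111
= 0100010111110001001
Result 0100010111110001001: MSB = 0 → value 143241.
Both addends (after negating the subtrahend) are non-negative and so is the stored result: no signed overflow.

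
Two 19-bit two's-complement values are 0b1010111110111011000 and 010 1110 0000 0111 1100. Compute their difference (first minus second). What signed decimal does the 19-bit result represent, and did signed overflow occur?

171356; overflow

0b1010111110111011000 → 1010111110111011000 = -164392 (signed)
010 1110 0000 0111 1100 → 0101110000001111100 = 188540 (signed)
Subtract via negate-and-add: invert 0101110000001111100 + 1 = 1010001111110000100 (i.e. -188540).
  1010111110111011000
+ 1010001111110000100
= 0101001110101011100  (discard carry-out 1)
Result 0101001110101011100: MSB = 0 → value 171356.
Both addends (after negating the subtrahend) are negative but the stored result is non-negative: signed overflow. The true value -164392 − 188540 = -352932 lies outside [-262144, 262143].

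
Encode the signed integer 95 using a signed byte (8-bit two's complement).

95 is non-negative, so write it directly in 8 bits: 01011111.

01011111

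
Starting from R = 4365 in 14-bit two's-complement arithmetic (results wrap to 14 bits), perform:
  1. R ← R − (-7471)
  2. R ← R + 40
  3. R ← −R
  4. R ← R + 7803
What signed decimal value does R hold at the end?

-4073

Start: R = 4365 = 01000100001101.
R = 4365 − (-7471) = 11836; wraps to -4548 = 10111000111100
R = -4548 + 40 = -4508 = 10111001100100
R = −(-4508) = 4508 = 01000110011100
R = 4508 + 7803 = 12311; wraps to -4073 = 11000000010111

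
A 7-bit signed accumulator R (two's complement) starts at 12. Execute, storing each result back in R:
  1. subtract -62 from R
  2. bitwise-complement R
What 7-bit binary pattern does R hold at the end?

0110101

Start: R = 12 = 0001100.
R = 12 − (-62) = 74; wraps to -54 = 1001010
R = NOT 1001010 = 0110101 = 53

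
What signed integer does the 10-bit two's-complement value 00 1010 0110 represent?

166

MSB is 0, so the value is non-negative: 0010100110 = 166.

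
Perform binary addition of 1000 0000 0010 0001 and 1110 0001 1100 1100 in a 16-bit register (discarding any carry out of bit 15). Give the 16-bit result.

0110000111101101

  1000000000100001
+ 1110000111001100
= 0110000111101101  (discard carry-out 1)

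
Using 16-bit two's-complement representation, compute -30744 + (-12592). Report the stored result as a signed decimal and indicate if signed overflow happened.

-30744 → 1000011111101000
-12592 → 1100111011010000
  1000011111101000
+ 1100111011010000
= 0101011010111000  (discard carry-out 1)
Result 0101011010111000: MSB = 0 → value 22200.
Both addends are negative but the stored result is non-negative: signed overflow. The true value -30744 + (-12592) = -43336 lies outside [-32768, 32767].

22200; overflow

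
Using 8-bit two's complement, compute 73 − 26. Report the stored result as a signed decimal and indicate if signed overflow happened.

47; no overflow

73 → 01001001
26 → 00011010
Subtract via negate-and-add: invert 00011010 + 1 = 11100110 (i.e. -26).
  01001001
+ 11100110
= 00101111  (discard carry-out 1)
Result 00101111: MSB = 0 → value 47.
Addends (after negating the subtrahend) have opposite signs, so signed overflow cannot occur.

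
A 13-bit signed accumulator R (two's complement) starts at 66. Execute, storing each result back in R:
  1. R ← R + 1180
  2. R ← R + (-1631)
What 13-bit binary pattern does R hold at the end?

Start: R = 66 = 0000001000010.
R = 66 + 1180 = 1246 = 0010011011110
R = 1246 + (-1631) = -385 = 1111001111111

1111001111111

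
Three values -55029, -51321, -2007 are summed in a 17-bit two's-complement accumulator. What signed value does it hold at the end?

22715

-55029 + (-51321) = -106350 → wraps to 24722 (00110000010010010)
24722 + (-2007) = 22715 (00101100010111011)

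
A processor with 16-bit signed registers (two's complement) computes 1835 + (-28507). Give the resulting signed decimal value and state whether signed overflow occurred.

1835 → 0000011100101011
-28507 → 1001000010100101
  0000011100101011
+ 1001000010100101
= 1001011111010000
Result 1001011111010000: MSB = 1 → 38864 − 65536 = -26672.
Addends have opposite signs, so signed overflow cannot occur.

-26672; no overflow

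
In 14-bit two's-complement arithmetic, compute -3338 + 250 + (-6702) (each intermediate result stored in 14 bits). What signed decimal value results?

6594

-3338 + 250 = -3088 (11001111110000)
-3088 + (-6702) = -9790 → wraps to 6594 (01100111000010)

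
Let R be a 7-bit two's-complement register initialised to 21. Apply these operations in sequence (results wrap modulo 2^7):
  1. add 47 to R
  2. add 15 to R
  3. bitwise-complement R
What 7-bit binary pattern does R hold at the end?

Start: R = 21 = 0010101.
R = 21 + 47 = 68; wraps to -60 = 1000100
R = -60 + 15 = -45 = 1010011
R = NOT 1010011 = 0101100 = 44

0101100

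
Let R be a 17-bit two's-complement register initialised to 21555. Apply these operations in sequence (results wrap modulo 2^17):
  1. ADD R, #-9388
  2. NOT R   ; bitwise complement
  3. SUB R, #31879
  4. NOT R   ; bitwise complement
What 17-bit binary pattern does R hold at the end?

01010110000001110

Start: R = 21555 = 00101010000110011.
R = 21555 + (-9388) = 12167 = 00010111110000111
R = NOT 00010111110000111 = 11101000001111000 = -12168
R = -12168 − 31879 = -44047 = 10101001111110001
R = NOT 10101001111110001 = 01010110000001110 = 44046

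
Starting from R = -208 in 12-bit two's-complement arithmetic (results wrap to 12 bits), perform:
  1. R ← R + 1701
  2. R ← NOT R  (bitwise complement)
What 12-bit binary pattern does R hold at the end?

101000101010

Start: R = -208 = 111100110000.
R = -208 + 1701 = 1493 = 010111010101
R = NOT 010111010101 = 101000101010 = -1494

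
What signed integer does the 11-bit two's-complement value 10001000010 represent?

-958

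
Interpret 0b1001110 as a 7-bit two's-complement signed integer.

-50

MSB is 1, so the value is negative.
Invert: 0110001. Add 1: 0110010 = 50. So the value is −50.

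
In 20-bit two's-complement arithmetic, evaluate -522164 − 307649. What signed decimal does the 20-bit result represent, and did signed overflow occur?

218763; overflow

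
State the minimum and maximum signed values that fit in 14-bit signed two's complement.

min = -8192, max = 8191

Minimum: −2^13 = -8192.
Maximum: 2^13 − 1 = 8191.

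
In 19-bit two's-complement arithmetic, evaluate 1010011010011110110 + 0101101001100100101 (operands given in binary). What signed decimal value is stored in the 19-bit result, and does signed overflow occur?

1010011010011110110 = -183050 (signed)
0101101001100100101 = 185125 (signed)
  1010011010011110110
+ 0101101001100100101
= 0000000100000011011  (discard carry-out 1)
Result 0000000100000011011: MSB = 0 → value 2075.
Addends have opposite signs, so signed overflow cannot occur.

2075; no overflow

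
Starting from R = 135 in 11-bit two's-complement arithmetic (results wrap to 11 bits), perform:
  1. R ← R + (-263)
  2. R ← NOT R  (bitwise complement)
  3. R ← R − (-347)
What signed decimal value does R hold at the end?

Start: R = 135 = 00010000111.
R = 135 + (-263) = -128 = 11110000000
R = NOT 11110000000 = 00001111111 = 127
R = 127 − (-347) = 474 = 00111011010

474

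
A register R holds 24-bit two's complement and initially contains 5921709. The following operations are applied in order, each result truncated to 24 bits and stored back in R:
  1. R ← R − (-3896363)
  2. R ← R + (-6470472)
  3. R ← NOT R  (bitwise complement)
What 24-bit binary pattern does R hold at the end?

110011001110101101101111

Start: R = 5921709 = 010110100101101110101101.
R = 5921709 − (-3896363) = 9818072; wraps to -6959144 = 100101011100111111011000
R = -6959144 + (-6470472) = -13429616; wraps to 3347600 = 001100110001010010010000
R = NOT 001100110001010010010000 = 110011001110101101101111 = -3347601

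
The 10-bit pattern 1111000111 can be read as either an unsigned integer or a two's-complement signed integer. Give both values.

unsigned = 967, signed = -57

Unsigned: 1111000111 = 967.
Signed: MSB=1 → 967 − 1024 = -57.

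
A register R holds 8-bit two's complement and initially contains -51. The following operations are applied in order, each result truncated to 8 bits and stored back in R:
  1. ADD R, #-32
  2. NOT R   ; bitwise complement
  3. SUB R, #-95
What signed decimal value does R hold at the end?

-79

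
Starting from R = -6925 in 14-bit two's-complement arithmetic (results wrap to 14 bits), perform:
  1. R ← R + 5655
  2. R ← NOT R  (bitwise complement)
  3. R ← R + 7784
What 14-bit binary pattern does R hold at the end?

Start: R = -6925 = 10010011110011.
R = -6925 + 5655 = -1270 = 11101100001010
R = NOT 11101100001010 = 00010011110101 = 1269
R = 1269 + 7784 = 9053; wraps to -7331 = 10001101011101

10001101011101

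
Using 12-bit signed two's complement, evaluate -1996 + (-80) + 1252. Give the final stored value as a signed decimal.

-824

-1996 + (-80) = -2076 → wraps to 2020 (011111100100)
2020 + 1252 = 3272 → wraps to -824 (110011001000)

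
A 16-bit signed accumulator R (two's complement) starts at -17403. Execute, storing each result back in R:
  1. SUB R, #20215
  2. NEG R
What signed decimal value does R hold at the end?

-27918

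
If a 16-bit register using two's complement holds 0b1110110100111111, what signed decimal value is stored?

-4801

MSB is 1, so the value is negative.
Unsigned reading: 60735. Subtract 2^16 = 65536: 60735 − 65536 = -4801.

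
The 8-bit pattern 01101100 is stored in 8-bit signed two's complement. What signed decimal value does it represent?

MSB is 0, so the value is non-negative: 01101100 = 108.

108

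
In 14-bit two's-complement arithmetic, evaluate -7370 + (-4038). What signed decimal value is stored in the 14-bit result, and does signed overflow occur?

4976; overflow

-7370 → 10001100110110
-4038 → 11000000111010
  10001100110110
+ 11000000111010
= 01001101110000  (discard carry-out 1)
Result 01001101110000: MSB = 0 → value 4976.
Both addends are negative but the stored result is non-negative: signed overflow. The true value -7370 + (-4038) = -11408 lies outside [-8192, 8191].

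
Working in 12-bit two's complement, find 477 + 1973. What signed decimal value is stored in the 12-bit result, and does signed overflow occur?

-1646; overflow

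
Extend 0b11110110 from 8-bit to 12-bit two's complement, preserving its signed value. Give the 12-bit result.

MSB of 11110110 is 1; replicate it into the new high bits.
1111|11110110 → 111111110110 (still -10).

111111110110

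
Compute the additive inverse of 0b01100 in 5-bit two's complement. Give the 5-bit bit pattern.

Invert: 10011. Add 1: 10100.
Check: 01100 = 12, 10100 = -12.

10100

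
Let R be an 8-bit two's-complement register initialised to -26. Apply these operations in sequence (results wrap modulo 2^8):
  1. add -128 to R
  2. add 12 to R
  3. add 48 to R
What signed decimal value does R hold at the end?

Start: R = -26 = 11100110.
R = -26 + (-128) = -154; wraps to 102 = 01100110
R = 102 + 12 = 114 = 01110010
R = 114 + 48 = 162; wraps to -94 = 10100010

-94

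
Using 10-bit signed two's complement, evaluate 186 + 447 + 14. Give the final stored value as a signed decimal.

-377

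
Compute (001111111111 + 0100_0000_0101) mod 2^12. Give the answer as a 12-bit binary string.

100000000100

  001111111111
+ 010000000101
= 100000000100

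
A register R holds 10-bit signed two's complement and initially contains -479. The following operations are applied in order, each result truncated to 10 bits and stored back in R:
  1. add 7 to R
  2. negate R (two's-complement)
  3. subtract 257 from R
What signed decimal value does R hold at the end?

215

Start: R = -479 = 1000100001.
R = -479 + 7 = -472 = 1000101000
R = −(-472) = 472 = 0111011000
R = 472 − 257 = 215 = 0011010111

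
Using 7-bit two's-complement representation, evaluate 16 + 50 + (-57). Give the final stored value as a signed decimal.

9

16 + 50 = 66 → wraps to -62 (1000010)
-62 + (-57) = -119 → wraps to 9 (0001001)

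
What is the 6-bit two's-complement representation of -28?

100100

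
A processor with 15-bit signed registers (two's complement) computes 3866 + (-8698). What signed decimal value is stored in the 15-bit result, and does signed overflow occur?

3866 → 000111100011010
-8698 → 101111000000110
  000111100011010
+ 101111000000110
= 110110100100000
Result 110110100100000: MSB = 1 → 27936 − 32768 = -4832.
Addends have opposite signs, so signed overflow cannot occur.

-4832; no overflow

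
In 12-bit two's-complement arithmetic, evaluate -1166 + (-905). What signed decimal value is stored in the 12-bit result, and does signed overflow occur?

-1166 → 101101110010
-905 → 110001110111
  101101110010
+ 110001110111
= 011111101001  (discard carry-out 1)
Result 011111101001: MSB = 0 → value 2025.
Both addends are negative but the stored result is non-negative: signed overflow. The true value -1166 + (-905) = -2071 lies outside [-2048, 2047].

2025; overflow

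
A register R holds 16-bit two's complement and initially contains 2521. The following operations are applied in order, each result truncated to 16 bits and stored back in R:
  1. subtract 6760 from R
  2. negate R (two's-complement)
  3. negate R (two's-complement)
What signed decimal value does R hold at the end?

-4239

Start: R = 2521 = 0000100111011001.
R = 2521 − 6760 = -4239 = 1110111101110001
R = −(-4239) = 4239 = 0001000010001111
R = −(4239) = -4239 = 1110111101110001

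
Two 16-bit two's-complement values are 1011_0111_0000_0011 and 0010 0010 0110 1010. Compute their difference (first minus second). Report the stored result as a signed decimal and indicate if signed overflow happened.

1011_0111_0000_0011 → 1011011100000011 = -18685 (signed)
0010 0010 0110 1010 → 0010001001101010 = 8810 (signed)
Subtract via negate-and-add: invert 0010001001101010 + 1 = 1101110110010110 (i.e. -8810).
  1011011100000011
+ 1101110110010110
= 1001010010011001  (discard carry-out 1)
Result 1001010010011001: MSB = 1 → 38041 − 65536 = -27495.
Both addends (after negating the subtrahend) are negative and so is the stored result: no signed overflow.

-27495; no overflow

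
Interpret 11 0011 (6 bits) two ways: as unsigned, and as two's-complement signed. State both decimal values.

unsigned = 51, signed = -13

Unsigned: 110011 = 51.
Signed: MSB=1 → 51 − 64 = -13.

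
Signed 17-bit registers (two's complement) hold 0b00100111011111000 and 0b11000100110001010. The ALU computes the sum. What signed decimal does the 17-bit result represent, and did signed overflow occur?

-10110; no overflow

0b00100111011111000 → 00100111011111000 = 20216 (signed)
0b11000100110001010 → 11000100110001010 = -30326 (signed)
  00100111011111000
+ 11000100110001010
= 11101100010000010
Result 11101100010000010: MSB = 1 → 120962 − 131072 = -10110.
Addends have opposite signs, so signed overflow cannot occur.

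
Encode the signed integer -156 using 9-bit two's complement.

|-156| = 156 = 010011100 in 9 bits.
Invert the bits: 101100011. Add 1: 101100100.

101100100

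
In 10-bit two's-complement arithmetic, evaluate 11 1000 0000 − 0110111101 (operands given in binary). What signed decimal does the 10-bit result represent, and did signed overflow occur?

11 1000 0000 → 1110000000 = -128 (signed)
0110111101 = 445 (signed)
Subtract via negate-and-add: invert 0110111101 + 1 = 1001000011 (i.e. -445).
  1110000000
+ 1001000011
= 0111000011  (discard carry-out 1)
Result 0111000011: MSB = 0 → value 451.
Both addends (after negating the subtrahend) are negative but the stored result is non-negative: signed overflow. The true value -128 − 445 = -573 lies outside [-512, 511].

451; overflow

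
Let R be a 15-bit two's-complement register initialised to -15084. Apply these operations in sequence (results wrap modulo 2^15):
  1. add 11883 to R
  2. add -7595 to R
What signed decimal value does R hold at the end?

Start: R = -15084 = 100010100010100.
R = -15084 + 11883 = -3201 = 111001101111111
R = -3201 + (-7595) = -10796 = 101010111010100

-10796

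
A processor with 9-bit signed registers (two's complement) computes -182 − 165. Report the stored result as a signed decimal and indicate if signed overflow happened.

-182 → 101001010
165 → 010100101
Subtract via negate-and-add: invert 010100101 + 1 = 101011011 (i.e. -165).
  101001010
+ 101011011
= 010100101  (discard carry-out 1)
Result 010100101: MSB = 0 → value 165.
Both addends (after negating the subtrahend) are negative but the stored result is non-negative: signed overflow. The true value -182 − 165 = -347 lies outside [-256, 255].

165; overflow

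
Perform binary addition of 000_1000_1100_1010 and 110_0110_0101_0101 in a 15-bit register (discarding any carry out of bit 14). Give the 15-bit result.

  000100011001010
+ 110011001010101
= 110111100011111

110111100011111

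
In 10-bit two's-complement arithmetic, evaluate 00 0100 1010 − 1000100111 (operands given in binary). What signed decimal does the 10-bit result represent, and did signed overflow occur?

00 0100 1010 → 0001001010 = 74 (signed)
1000100111 = -473 (signed)
Subtract via negate-and-add: invert 1000100111 + 1 = 0111011001 (i.e. 473).
  0001001010
+ 0111011001
= 1000100011
Result 1000100011: MSB = 1 → 547 − 1024 = -477.
Both addends (after negating the subtrahend) are non-negative but the stored result is negative: signed overflow. The true value 74 − (-473) = 547 lies outside [-512, 511].

-477; overflow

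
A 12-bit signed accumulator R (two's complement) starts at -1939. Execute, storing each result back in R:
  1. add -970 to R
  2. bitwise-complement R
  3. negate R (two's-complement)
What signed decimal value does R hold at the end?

1188

Start: R = -1939 = 100001101101.
R = -1939 + (-970) = -2909; wraps to 1187 = 010010100011
R = NOT 010010100011 = 101101011100 = -1188
R = −(-1188) = 1188 = 010010100100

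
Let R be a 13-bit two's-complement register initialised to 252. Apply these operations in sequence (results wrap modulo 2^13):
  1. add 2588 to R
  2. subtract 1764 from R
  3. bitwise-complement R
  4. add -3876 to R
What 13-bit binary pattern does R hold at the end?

0110010100111

Start: R = 252 = 0000011111100.
R = 252 + 2588 = 2840 = 0101100011000
R = 2840 − 1764 = 1076 = 0010000110100
R = NOT 0010000110100 = 1101111001011 = -1077
R = -1077 + (-3876) = -4953; wraps to 3239 = 0110010100111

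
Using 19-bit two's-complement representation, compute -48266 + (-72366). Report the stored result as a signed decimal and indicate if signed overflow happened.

-120632; no overflow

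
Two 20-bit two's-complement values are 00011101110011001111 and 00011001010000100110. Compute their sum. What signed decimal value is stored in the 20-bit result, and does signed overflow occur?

225525; no overflow

00011101110011001111 = 122063 (signed)
00011001010000100110 = 103462 (signed)
  00011101110011001111
+ 00011001010000100110
= 00110111000011110101
Result 00110111000011110101: MSB = 0 → value 225525.
Both addends are non-negative and so is the stored result: no signed overflow.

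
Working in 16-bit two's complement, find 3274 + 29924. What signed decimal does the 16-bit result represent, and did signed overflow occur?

3274 → 0000110011001010
29924 → 0111010011100100
  0000110011001010
+ 0111010011100100
= 1000000110101110
Result 1000000110101110: MSB = 1 → 33198 − 65536 = -32338.
Both addends are non-negative but the stored result is negative: signed overflow. The true value 3274 + 29924 = 33198 lies outside [-32768, 32767].

-32338; overflow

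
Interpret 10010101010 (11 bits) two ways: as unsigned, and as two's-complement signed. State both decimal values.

Unsigned: 10010101010 = 1194.
Signed: MSB=1 → 1194 − 2048 = -854.

unsigned = 1194, signed = -854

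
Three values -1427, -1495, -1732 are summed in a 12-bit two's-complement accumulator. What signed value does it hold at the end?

-558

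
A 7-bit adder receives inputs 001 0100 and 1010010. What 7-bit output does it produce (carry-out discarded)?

  0010100
+ 1010010
= 1100110

1100110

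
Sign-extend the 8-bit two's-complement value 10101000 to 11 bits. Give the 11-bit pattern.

11110101000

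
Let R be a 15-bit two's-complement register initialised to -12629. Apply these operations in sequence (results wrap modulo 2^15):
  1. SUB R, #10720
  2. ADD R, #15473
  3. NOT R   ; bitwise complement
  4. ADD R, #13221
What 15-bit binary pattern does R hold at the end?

101001001101000

Start: R = -12629 = 100111010101011.
R = -12629 − 10720 = -23349; wraps to 9419 = 010010011001011
R = 9419 + 15473 = 24892; wraps to -7876 = 110000100111100
R = NOT 110000100111100 = 001111011000011 = 7875
R = 7875 + 13221 = 21096; wraps to -11672 = 101001001101000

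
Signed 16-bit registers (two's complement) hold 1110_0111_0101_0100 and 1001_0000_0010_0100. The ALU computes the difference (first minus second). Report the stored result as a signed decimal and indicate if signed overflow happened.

1110_0111_0101_0100 → 1110011101010100 = -6316 (signed)
1001_0000_0010_0100 → 1001000000100100 = -28636 (signed)
Subtract via negate-and-add: invert 1001000000100100 + 1 = 0110111111011100 (i.e. 28636).
  1110011101010100
+ 0110111111011100
= 0101011100110000  (discard carry-out 1)
Result 0101011100110000: MSB = 0 → value 22320.
Addends (after negating the subtrahend) have opposite signs, so signed overflow cannot occur.

22320; no overflow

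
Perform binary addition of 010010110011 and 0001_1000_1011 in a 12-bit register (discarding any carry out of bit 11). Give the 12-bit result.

  010010110011
+ 000110001011
= 011000111110

011000111110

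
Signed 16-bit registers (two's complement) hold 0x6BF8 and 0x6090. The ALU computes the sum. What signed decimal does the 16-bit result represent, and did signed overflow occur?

-13176; overflow

0x6BF8 = 0110101111111000 = 27640 (signed)
0x6090 = 0110000010010000 = 24720 (signed)
  0110101111111000
+ 0110000010010000
= 1100110010001000
Result 1100110010001000: MSB = 1 → 52360 − 65536 = -13176.
Both addends are non-negative but the stored result is negative: signed overflow. The true value 27640 + 24720 = 52360 lies outside [-32768, 32767].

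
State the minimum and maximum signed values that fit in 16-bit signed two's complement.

Minimum: −2^15 = -32768.
Maximum: 2^15 − 1 = 32767.

min = -32768, max = 32767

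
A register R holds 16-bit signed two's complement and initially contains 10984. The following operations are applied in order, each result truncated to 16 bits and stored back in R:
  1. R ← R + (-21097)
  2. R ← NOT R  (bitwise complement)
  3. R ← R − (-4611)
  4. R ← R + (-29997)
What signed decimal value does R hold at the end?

-15274

Start: R = 10984 = 0010101011101000.
R = 10984 + (-21097) = -10113 = 1101100001111111
R = NOT 1101100001111111 = 0010011110000000 = 10112
R = 10112 − (-4611) = 14723 = 0011100110000011
R = 14723 + (-29997) = -15274 = 1100010001010110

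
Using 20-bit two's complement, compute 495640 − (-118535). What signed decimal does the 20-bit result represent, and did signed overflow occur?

-434401; overflow

495640 → 01111001000000011000
-118535 → 11100011000011111001
Subtract via negate-and-add: invert 11100011000011111001 + 1 = 00011100111100000111 (i.e. 118535).
  01111001000000011000
+ 00011100111100000111
= 10010101111100011111
Result 10010101111100011111: MSB = 1 → 614175 − 1048576 = -434401.
Both addends (after negating the subtrahend) are non-negative but the stored result is negative: signed overflow. The true value 495640 − (-118535) = 614175 lies outside [-524288, 524287].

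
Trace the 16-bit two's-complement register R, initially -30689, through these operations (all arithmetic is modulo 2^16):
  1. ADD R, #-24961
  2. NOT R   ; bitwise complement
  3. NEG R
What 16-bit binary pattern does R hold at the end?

0010011010011111

Start: R = -30689 = 1000100000011111.
R = -30689 + (-24961) = -55650; wraps to 9886 = 0010011010011110
R = NOT 0010011010011110 = 1101100101100001 = -9887
R = −(-9887) = 9887 = 0010011010011111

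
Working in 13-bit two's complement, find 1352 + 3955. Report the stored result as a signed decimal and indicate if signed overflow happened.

1352 → 0010101001000
3955 → 0111101110011
  0010101001000
+ 0111101110011
= 1010010111011
Result 1010010111011: MSB = 1 → 5307 − 8192 = -2885.
Both addends are non-negative but the stored result is negative: signed overflow. The true value 1352 + 3955 = 5307 lies outside [-4096, 4095].

-2885; overflow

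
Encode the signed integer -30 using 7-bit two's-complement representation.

1100010

|-30| = 30 = 0011110 in 7 bits.
Invert the bits: 1100001. Add 1: 1100010.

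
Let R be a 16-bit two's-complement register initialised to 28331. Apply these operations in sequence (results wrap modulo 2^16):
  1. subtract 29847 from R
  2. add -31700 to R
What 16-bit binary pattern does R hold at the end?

Start: R = 28331 = 0110111010101011.
R = 28331 − 29847 = -1516 = 1111101000010100
R = -1516 + (-31700) = -33216; wraps to 32320 = 0111111001000000

0111111001000000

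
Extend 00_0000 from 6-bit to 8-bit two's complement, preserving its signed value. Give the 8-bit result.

MSB of 000000 is 0; replicate it into the new high bits.
00|000000 → 00000000 (still 0).

00000000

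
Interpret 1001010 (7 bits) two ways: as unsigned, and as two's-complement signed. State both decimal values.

unsigned = 74, signed = -54

Unsigned: 1001010 = 74.
Signed: MSB=1 → 74 − 128 = -54.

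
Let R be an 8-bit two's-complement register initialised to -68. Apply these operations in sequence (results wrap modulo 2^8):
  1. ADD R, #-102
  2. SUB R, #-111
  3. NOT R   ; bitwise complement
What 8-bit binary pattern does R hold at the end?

Start: R = -68 = 10111100.
R = -68 + (-102) = -170; wraps to 86 = 01010110
R = 86 − (-111) = 197; wraps to -59 = 11000101
R = NOT 11000101 = 00111010 = 58

00111010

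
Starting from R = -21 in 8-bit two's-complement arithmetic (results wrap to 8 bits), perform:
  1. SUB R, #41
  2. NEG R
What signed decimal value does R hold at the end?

62

Start: R = -21 = 11101011.
R = -21 − 41 = -62 = 11000010
R = −(-62) = 62 = 00111110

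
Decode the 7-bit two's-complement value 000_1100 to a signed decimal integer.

MSB is 0, so the value is non-negative: 0001100 = 12.

12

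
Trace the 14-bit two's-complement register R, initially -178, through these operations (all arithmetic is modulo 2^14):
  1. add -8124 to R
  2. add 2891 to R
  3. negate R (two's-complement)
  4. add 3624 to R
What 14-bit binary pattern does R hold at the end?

Start: R = -178 = 11111101001110.
R = -178 + (-8124) = -8302; wraps to 8082 = 01111110010010
R = 8082 + 2891 = 10973; wraps to -5411 = 10101011011101
R = −(-5411) = 5411 = 01010100100011
R = 5411 + 3624 = 9035; wraps to -7349 = 10001101001011

10001101001011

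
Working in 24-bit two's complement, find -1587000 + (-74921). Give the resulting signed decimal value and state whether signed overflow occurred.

-1661921; no overflow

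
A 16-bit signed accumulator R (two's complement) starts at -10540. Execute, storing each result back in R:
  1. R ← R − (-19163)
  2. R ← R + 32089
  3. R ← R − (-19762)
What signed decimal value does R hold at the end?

Start: R = -10540 = 1101011011010100.
R = -10540 − (-19163) = 8623 = 0010000110101111
R = 8623 + 32089 = 40712; wraps to -24824 = 1001111100001000
R = -24824 − (-19762) = -5062 = 1110110000111010

-5062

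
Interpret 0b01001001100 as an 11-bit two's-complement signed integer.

588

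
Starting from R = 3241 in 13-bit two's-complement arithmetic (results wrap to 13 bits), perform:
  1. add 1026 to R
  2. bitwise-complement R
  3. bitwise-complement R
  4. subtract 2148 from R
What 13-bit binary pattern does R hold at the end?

0100001000111

Start: R = 3241 = 0110010101001.
R = 3241 + 1026 = 4267; wraps to -3925 = 1000010101011
R = NOT 1000010101011 = 0111101010100 = 3924
R = NOT 0111101010100 = 1000010101011 = -3925
R = -3925 − 2148 = -6073; wraps to 2119 = 0100001000111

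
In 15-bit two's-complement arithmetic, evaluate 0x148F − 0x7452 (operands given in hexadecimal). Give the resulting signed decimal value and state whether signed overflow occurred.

8253; no overflow

0x148F = 001010010001111 = 5263 (signed)
0x7452 = 111010001010010 = -2990 (signed)
Subtract via negate-and-add: invert 111010001010010 + 1 = 000101110101110 (i.e. 2990).
  001010010001111
+ 000101110101110
= 010000000111101
Result 010000000111101: MSB = 0 → value 8253.
Both addends (after negating the subtrahend) are non-negative and so is the stored result: no signed overflow.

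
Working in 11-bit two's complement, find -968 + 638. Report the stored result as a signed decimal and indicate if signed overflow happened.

-330; no overflow

-968 → 10000111000
638 → 01001111110
  10000111000
+ 01001111110
= 11010110110
Result 11010110110: MSB = 1 → 1718 − 2048 = -330.
Addends have opposite signs, so signed overflow cannot occur.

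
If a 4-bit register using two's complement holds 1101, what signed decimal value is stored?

-3

MSB is 1, so the value is negative.
Invert: 0010. Add 1: 0011 = 3. So the value is −3.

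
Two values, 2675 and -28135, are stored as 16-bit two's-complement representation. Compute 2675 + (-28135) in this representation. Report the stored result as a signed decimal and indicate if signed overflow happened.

2675 → 0000101001110011
-28135 → 1001001000011001
  0000101001110011
+ 1001001000011001
= 1001110010001100
Result 1001110010001100: MSB = 1 → 40076 − 65536 = -25460.
Addends have opposite signs, so signed overflow cannot occur.

-25460; no overflow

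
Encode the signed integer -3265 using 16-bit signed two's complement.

|-3265| = 3265 = 0000110011000001 in 16 bits.
Invert the bits: 1111001100111110. Add 1: 1111001100111111.
Check: 1111001100111111 reads as 62271 − 65536 = -3265.

1111001100111111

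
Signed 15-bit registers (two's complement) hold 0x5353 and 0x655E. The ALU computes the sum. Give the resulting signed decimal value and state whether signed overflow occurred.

0x5353 = 101001101010011 = -11437 (signed)
0x655E = 110010101011110 = -6818 (signed)
  101001101010011
+ 110010101011110
= 011100010110001  (discard carry-out 1)
Result 011100010110001: MSB = 0 → value 14513.
Both addends are negative but the stored result is non-negative: signed overflow. The true value -11437 + (-6818) = -18255 lies outside [-16384, 16383].

14513; overflow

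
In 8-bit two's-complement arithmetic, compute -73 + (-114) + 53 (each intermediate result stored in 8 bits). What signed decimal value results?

122

-73 + (-114) = -187 → wraps to 69 (01000101)
69 + 53 = 122 (01111010)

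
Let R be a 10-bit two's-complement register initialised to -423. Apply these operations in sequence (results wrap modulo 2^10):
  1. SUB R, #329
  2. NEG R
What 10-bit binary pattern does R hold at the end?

Start: R = -423 = 1001011001.
R = -423 − 329 = -752; wraps to 272 = 0100010000
R = −(272) = -272 = 1011110000

1011110000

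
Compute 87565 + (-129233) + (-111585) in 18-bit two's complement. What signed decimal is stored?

87565 + (-129233) = -41668 (110101110100111100)
-41668 + (-111585) = -153253 → wraps to 108891 (011010100101011011)

108891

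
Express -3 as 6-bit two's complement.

|-3| = 3 = 000011 in 6 bits.
Invert the bits: 111100. Add 1: 111101.

111101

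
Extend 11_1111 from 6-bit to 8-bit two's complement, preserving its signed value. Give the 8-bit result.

11111111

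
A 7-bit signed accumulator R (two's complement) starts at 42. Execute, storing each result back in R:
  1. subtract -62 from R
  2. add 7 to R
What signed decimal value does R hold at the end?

-17

Start: R = 42 = 0101010.
R = 42 − (-62) = 104; wraps to -24 = 1101000
R = -24 + 7 = -17 = 1101111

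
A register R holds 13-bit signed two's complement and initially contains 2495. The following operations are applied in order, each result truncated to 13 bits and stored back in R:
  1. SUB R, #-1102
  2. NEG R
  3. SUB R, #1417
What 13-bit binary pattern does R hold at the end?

0110001101010

Start: R = 2495 = 0100110111111.
R = 2495 − (-1102) = 3597 = 0111000001101
R = −(3597) = -3597 = 1000111110011
R = -3597 − 1417 = -5014; wraps to 3178 = 0110001101010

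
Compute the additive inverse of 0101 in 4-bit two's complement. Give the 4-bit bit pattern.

1011

Invert: 1010. Add 1: 1011.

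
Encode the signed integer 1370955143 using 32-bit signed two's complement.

1370955143 is non-negative, so write it directly in 32 bits: 01010001101101110001110110000111.

01010001101101110001110110000111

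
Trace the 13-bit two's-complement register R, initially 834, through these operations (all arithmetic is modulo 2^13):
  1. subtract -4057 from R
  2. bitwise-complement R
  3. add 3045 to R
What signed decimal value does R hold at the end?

-1847

Start: R = 834 = 0001101000010.
R = 834 − (-4057) = 4891; wraps to -3301 = 1001100011011
R = NOT 1001100011011 = 0110011100100 = 3300
R = 3300 + 3045 = 6345; wraps to -1847 = 1100011001001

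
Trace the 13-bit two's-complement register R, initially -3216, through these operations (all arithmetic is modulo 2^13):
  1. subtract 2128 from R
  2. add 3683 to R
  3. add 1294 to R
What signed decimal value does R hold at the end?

-367

Start: R = -3216 = 1001101110000.
R = -3216 − 2128 = -5344; wraps to 2848 = 0101100100000
R = 2848 + 3683 = 6531; wraps to -1661 = 1100110000011
R = -1661 + 1294 = -367 = 1111010010001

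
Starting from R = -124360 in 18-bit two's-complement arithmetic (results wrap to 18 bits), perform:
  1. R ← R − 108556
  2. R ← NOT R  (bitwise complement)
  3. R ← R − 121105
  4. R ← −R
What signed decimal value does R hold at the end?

-111810

Start: R = -124360 = 100001101000111000.
R = -124360 − 108556 = -232916; wraps to 29228 = 000111001000101100
R = NOT 000111001000101100 = 111000110111010011 = -29229
R = -29229 − 121105 = -150334; wraps to 111810 = 011011010011000010
R = −(111810) = -111810 = 100100101100111110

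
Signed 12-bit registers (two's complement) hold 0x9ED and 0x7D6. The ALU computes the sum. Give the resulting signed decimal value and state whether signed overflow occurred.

451; no overflow

0x9ED = 100111101101 = -1555 (signed)
0x7D6 = 011111010110 = 2006 (signed)
  100111101101
+ 011111010110
= 000111000011  (discard carry-out 1)
Result 000111000011: MSB = 0 → value 451.
Addends have opposite signs, so signed overflow cannot occur.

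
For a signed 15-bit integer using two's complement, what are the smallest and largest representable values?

Minimum: −2^14 = -16384.
Maximum: 2^14 − 1 = 16383.

min = -16384, max = 16383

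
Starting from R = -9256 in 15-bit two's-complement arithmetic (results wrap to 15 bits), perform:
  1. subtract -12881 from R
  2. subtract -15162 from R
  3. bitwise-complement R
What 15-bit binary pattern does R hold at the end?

011011010011100

Start: R = -9256 = 101101111011000.
R = -9256 − (-12881) = 3625 = 000111000101001
R = 3625 − (-15162) = 18787; wraps to -13981 = 100100101100011
R = NOT 100100101100011 = 011011010011100 = 13980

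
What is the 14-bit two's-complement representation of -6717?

|-6717| = 6717 = 01101000111101 in 14 bits.
Invert the bits: 10010111000010. Add 1: 10010111000011.
Check: 10010111000011 reads as 9667 − 16384 = -6717.

10010111000011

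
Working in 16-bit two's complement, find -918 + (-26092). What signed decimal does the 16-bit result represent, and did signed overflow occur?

-918 → 1111110001101010
-26092 → 1001101000010100
  1111110001101010
+ 1001101000010100
= 1001011001111110  (discard carry-out 1)
Result 1001011001111110: MSB = 1 → 38526 − 65536 = -27010.
Both addends are negative and so is the stored result: no signed overflow.

-27010; no overflow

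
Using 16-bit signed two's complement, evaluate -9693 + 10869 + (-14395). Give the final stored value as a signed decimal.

-9693 + 10869 = 1176 (0000010010011000)
1176 + (-14395) = -13219 (1100110001011101)

-13219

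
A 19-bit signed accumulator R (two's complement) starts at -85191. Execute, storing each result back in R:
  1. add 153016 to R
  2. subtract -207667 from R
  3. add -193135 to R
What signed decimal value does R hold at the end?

Start: R = -85191 = 1101011001100111001.
R = -85191 + 153016 = 67825 = 0010000100011110001
R = 67825 − (-207667) = 275492; wraps to -248796 = 1000011010000100100
R = -248796 + (-193135) = -441931; wraps to 82357 = 0010100000110110101

82357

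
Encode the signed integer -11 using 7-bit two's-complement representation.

|-11| = 11 = 0001011 in 7 bits.
Invert the bits: 1110100. Add 1: 1110101.

1110101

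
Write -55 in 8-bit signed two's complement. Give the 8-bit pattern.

11001001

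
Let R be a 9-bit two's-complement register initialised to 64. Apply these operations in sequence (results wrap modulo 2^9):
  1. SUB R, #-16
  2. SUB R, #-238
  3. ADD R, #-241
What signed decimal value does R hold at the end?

Start: R = 64 = 001000000.
R = 64 − (-16) = 80 = 001010000
R = 80 − (-238) = 318; wraps to -194 = 100111110
R = -194 + (-241) = -435; wraps to 77 = 001001101

77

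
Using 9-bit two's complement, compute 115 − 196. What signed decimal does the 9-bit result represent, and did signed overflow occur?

-81; no overflow

115 → 001110011
196 → 011000100
Subtract via negate-and-add: invert 011000100 + 1 = 100111100 (i.e. -196).
  001110011
+ 100111100
= 110101111
Result 110101111: MSB = 1 → 431 − 512 = -81.
Addends (after negating the subtrahend) have opposite signs, so signed overflow cannot occur.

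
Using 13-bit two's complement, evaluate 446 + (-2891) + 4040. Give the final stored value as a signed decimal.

1595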